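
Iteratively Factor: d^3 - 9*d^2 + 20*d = (d)*(d^2 - 9*d + 20) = d*(d - 5)*(d - 4)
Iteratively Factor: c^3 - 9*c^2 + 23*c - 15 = (c - 3)*(c^2 - 6*c + 5) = (c - 5)*(c - 3)*(c - 1)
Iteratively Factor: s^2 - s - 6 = (s + 2)*(s - 3)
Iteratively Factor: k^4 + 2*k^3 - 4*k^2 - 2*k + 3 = (k - 1)*(k^3 + 3*k^2 - k - 3) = (k - 1)^2*(k^2 + 4*k + 3) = (k - 1)^2*(k + 3)*(k + 1)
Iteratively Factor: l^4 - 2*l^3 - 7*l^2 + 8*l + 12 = (l - 3)*(l^3 + l^2 - 4*l - 4) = (l - 3)*(l + 2)*(l^2 - l - 2) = (l - 3)*(l - 2)*(l + 2)*(l + 1)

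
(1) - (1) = 0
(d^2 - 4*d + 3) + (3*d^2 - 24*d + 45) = 4*d^2 - 28*d + 48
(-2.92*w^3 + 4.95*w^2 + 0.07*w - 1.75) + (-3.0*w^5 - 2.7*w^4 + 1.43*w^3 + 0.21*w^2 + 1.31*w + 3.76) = -3.0*w^5 - 2.7*w^4 - 1.49*w^3 + 5.16*w^2 + 1.38*w + 2.01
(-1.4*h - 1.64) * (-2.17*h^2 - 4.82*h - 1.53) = 3.038*h^3 + 10.3068*h^2 + 10.0468*h + 2.5092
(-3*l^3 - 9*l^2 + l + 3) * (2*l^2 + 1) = -6*l^5 - 18*l^4 - l^3 - 3*l^2 + l + 3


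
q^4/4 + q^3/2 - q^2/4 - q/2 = q*(q/2 + 1/2)*(q/2 + 1)*(q - 1)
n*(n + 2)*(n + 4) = n^3 + 6*n^2 + 8*n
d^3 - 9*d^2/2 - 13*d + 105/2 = (d - 5)*(d - 3)*(d + 7/2)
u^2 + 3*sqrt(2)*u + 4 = (u + sqrt(2))*(u + 2*sqrt(2))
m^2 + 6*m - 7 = (m - 1)*(m + 7)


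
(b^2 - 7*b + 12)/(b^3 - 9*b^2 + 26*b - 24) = 1/(b - 2)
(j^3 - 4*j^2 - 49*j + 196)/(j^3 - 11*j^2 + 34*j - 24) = (j^2 - 49)/(j^2 - 7*j + 6)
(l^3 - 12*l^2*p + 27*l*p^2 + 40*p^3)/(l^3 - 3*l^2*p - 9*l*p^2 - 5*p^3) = (l - 8*p)/(l + p)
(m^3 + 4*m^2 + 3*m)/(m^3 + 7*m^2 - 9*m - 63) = m*(m + 1)/(m^2 + 4*m - 21)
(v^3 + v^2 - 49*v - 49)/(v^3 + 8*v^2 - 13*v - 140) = (v^2 - 6*v - 7)/(v^2 + v - 20)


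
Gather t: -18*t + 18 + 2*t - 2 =16 - 16*t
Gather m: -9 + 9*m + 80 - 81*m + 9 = 80 - 72*m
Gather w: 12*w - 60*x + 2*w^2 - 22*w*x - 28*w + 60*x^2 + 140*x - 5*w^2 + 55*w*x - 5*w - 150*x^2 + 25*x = -3*w^2 + w*(33*x - 21) - 90*x^2 + 105*x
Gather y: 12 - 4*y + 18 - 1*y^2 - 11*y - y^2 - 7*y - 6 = -2*y^2 - 22*y + 24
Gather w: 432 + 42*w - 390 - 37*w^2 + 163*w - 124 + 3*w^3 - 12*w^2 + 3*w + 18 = 3*w^3 - 49*w^2 + 208*w - 64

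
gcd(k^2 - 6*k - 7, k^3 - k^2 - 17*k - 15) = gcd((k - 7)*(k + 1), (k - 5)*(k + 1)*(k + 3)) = k + 1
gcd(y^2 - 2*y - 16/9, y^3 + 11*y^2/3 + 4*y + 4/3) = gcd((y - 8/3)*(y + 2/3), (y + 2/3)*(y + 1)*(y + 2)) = y + 2/3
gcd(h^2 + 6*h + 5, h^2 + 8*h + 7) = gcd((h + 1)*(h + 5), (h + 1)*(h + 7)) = h + 1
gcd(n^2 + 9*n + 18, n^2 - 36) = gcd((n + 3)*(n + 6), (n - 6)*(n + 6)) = n + 6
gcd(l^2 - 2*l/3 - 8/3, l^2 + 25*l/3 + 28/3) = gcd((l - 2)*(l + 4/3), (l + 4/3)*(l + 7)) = l + 4/3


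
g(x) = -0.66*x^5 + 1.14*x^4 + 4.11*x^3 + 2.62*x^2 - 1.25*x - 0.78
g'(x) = -3.3*x^4 + 4.56*x^3 + 12.33*x^2 + 5.24*x - 1.25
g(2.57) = 58.81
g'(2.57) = 27.10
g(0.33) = -0.75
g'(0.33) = 1.95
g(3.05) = 60.85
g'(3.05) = -26.76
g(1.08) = 6.68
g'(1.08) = 20.05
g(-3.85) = 617.06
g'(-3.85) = -823.92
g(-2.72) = 99.96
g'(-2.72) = -196.67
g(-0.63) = 0.26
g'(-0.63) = -1.32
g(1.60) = 21.31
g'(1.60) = 35.75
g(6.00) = -2680.92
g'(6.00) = -2817.77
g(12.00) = -133126.50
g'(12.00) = -58711.97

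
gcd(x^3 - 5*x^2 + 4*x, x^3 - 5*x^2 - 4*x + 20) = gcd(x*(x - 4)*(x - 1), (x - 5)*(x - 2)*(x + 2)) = 1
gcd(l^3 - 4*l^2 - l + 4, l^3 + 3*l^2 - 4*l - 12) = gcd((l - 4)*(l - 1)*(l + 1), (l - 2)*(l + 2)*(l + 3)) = 1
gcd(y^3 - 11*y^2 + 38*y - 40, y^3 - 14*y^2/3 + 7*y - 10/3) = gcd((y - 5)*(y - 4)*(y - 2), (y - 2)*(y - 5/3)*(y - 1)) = y - 2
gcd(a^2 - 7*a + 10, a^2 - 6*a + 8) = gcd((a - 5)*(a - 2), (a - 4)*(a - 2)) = a - 2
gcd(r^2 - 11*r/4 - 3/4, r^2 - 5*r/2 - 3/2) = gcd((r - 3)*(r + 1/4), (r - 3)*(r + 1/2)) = r - 3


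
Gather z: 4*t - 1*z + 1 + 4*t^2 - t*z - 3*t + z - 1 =4*t^2 - t*z + t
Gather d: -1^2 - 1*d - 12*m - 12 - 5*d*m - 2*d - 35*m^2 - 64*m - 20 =d*(-5*m - 3) - 35*m^2 - 76*m - 33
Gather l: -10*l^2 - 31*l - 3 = -10*l^2 - 31*l - 3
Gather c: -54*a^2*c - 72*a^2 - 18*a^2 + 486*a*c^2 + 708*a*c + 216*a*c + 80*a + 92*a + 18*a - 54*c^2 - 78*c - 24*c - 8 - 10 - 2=-90*a^2 + 190*a + c^2*(486*a - 54) + c*(-54*a^2 + 924*a - 102) - 20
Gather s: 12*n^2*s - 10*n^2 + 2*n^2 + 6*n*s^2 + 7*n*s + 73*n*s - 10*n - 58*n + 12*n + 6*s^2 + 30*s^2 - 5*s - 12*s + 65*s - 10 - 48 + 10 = -8*n^2 - 56*n + s^2*(6*n + 36) + s*(12*n^2 + 80*n + 48) - 48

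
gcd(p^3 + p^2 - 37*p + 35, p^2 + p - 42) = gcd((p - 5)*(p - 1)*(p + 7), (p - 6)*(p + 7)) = p + 7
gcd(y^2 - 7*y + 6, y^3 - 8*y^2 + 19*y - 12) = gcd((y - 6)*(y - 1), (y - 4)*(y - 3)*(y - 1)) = y - 1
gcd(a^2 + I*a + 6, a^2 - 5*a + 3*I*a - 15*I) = a + 3*I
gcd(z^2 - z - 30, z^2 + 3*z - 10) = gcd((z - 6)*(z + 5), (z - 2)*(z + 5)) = z + 5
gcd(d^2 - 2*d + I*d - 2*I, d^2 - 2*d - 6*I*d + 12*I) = d - 2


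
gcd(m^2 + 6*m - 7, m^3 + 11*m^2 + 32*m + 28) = m + 7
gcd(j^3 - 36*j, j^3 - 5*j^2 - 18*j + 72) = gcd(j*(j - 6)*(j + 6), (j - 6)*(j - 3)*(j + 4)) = j - 6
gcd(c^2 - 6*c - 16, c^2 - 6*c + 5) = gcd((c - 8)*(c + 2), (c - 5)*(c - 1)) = 1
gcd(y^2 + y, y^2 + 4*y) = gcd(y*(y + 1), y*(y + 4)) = y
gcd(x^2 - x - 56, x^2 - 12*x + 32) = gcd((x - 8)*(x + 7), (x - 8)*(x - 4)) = x - 8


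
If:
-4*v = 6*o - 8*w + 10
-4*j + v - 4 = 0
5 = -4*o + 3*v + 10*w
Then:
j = -7*w/34 - 73/68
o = 32*w/17 - 25/17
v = -14*w/17 - 5/17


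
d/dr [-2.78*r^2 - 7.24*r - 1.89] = -5.56*r - 7.24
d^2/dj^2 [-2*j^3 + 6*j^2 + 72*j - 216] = 12 - 12*j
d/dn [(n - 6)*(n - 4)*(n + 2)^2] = 4*n^3 - 18*n^2 - 24*n + 56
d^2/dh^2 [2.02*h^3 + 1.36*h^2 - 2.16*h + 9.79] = 12.12*h + 2.72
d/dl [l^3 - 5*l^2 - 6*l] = 3*l^2 - 10*l - 6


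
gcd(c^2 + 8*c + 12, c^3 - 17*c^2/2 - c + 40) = c + 2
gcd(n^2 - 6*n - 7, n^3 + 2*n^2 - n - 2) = n + 1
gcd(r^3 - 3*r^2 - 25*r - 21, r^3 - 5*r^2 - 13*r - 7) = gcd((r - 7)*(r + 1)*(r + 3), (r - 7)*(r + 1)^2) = r^2 - 6*r - 7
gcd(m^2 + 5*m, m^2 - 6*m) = m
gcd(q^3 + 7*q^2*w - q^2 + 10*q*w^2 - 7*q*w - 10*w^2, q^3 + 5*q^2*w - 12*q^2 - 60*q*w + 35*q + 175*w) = q + 5*w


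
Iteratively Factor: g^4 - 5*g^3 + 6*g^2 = (g - 3)*(g^3 - 2*g^2) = g*(g - 3)*(g^2 - 2*g) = g*(g - 3)*(g - 2)*(g)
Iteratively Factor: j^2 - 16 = (j + 4)*(j - 4)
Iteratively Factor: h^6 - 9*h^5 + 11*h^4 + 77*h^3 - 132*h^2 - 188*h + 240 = (h - 4)*(h^5 - 5*h^4 - 9*h^3 + 41*h^2 + 32*h - 60) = (h - 4)*(h - 3)*(h^4 - 2*h^3 - 15*h^2 - 4*h + 20) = (h - 4)*(h - 3)*(h - 1)*(h^3 - h^2 - 16*h - 20) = (h - 5)*(h - 4)*(h - 3)*(h - 1)*(h^2 + 4*h + 4) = (h - 5)*(h - 4)*(h - 3)*(h - 1)*(h + 2)*(h + 2)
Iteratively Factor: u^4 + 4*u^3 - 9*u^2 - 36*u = (u + 3)*(u^3 + u^2 - 12*u) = (u - 3)*(u + 3)*(u^2 + 4*u) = (u - 3)*(u + 3)*(u + 4)*(u)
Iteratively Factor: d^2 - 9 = (d - 3)*(d + 3)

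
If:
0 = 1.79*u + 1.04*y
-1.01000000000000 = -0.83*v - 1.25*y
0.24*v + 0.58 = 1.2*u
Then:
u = 1.51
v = 5.13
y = -2.60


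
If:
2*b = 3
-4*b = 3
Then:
No Solution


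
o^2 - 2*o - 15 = (o - 5)*(o + 3)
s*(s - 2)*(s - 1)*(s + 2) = s^4 - s^3 - 4*s^2 + 4*s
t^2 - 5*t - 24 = (t - 8)*(t + 3)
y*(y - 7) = y^2 - 7*y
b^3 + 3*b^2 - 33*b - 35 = (b - 5)*(b + 1)*(b + 7)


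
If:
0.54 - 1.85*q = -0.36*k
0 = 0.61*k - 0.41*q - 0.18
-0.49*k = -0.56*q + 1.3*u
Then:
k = 0.57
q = 0.40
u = -0.04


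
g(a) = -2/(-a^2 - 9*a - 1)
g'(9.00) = 0.00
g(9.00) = 0.01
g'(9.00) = 0.00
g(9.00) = 0.01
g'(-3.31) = -0.01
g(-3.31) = -0.11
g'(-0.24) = -14.02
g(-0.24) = -1.81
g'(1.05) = -0.17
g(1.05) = 0.17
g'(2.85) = -0.02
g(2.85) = 0.06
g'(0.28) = -1.48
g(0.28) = 0.56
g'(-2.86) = -0.02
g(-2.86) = -0.12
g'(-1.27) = -0.17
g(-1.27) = -0.23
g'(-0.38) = -3.18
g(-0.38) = -0.88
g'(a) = -2*(2*a + 9)/(-a^2 - 9*a - 1)^2 = 2*(-2*a - 9)/(a^2 + 9*a + 1)^2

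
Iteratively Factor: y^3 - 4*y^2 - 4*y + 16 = (y - 4)*(y^2 - 4) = (y - 4)*(y - 2)*(y + 2)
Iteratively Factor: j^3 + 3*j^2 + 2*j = (j + 1)*(j^2 + 2*j) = (j + 1)*(j + 2)*(j)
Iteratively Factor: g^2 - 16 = (g + 4)*(g - 4)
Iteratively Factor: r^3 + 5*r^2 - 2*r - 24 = (r + 3)*(r^2 + 2*r - 8) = (r + 3)*(r + 4)*(r - 2)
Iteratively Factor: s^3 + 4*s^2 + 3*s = (s + 1)*(s^2 + 3*s) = s*(s + 1)*(s + 3)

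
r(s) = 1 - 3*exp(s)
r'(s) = -3*exp(s)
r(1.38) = -10.92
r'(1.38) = -11.92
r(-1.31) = 0.19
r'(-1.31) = -0.81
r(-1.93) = 0.56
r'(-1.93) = -0.44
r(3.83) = -137.19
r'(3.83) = -138.19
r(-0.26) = -1.31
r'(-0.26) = -2.31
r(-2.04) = 0.61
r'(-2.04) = -0.39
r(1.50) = -12.45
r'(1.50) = -13.45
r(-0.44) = -0.93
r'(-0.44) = -1.93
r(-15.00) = 1.00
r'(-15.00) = 0.00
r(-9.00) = 1.00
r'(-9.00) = 0.00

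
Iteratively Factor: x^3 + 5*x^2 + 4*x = (x)*(x^2 + 5*x + 4) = x*(x + 4)*(x + 1)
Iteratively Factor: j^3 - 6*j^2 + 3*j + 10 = (j - 2)*(j^2 - 4*j - 5) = (j - 5)*(j - 2)*(j + 1)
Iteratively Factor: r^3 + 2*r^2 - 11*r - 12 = (r + 4)*(r^2 - 2*r - 3) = (r - 3)*(r + 4)*(r + 1)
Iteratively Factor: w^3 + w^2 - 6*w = (w)*(w^2 + w - 6) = w*(w + 3)*(w - 2)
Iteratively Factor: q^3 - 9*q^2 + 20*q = (q - 4)*(q^2 - 5*q) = (q - 5)*(q - 4)*(q)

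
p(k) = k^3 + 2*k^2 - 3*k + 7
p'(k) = 3*k^2 + 4*k - 3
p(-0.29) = 8.01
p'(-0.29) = -3.91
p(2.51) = 27.88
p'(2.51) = 25.94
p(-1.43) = 12.46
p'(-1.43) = -2.59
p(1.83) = 14.34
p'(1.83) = 14.37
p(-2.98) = 7.24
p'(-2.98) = 11.72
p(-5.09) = -57.79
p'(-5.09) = 54.36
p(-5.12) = -59.43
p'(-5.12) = 55.16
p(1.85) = 14.63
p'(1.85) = 14.67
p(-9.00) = -533.00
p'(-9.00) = 204.00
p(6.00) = 277.00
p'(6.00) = 129.00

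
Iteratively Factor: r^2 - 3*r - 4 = (r + 1)*(r - 4)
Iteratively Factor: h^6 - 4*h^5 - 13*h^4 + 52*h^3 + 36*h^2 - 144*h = (h)*(h^5 - 4*h^4 - 13*h^3 + 52*h^2 + 36*h - 144) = h*(h - 3)*(h^4 - h^3 - 16*h^2 + 4*h + 48) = h*(h - 3)*(h + 2)*(h^3 - 3*h^2 - 10*h + 24) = h*(h - 3)*(h - 2)*(h + 2)*(h^2 - h - 12) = h*(h - 4)*(h - 3)*(h - 2)*(h + 2)*(h + 3)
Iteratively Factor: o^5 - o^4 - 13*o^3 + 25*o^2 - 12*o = (o)*(o^4 - o^3 - 13*o^2 + 25*o - 12) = o*(o - 1)*(o^3 - 13*o + 12) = o*(o - 1)^2*(o^2 + o - 12) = o*(o - 1)^2*(o + 4)*(o - 3)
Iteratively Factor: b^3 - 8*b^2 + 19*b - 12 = (b - 1)*(b^2 - 7*b + 12) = (b - 3)*(b - 1)*(b - 4)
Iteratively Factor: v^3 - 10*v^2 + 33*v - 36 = (v - 3)*(v^2 - 7*v + 12) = (v - 4)*(v - 3)*(v - 3)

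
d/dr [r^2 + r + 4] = 2*r + 1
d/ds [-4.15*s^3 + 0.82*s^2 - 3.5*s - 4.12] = -12.45*s^2 + 1.64*s - 3.5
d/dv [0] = 0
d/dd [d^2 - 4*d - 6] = 2*d - 4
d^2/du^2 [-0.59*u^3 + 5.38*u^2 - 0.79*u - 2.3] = 10.76 - 3.54*u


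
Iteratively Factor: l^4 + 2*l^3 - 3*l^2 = (l)*(l^3 + 2*l^2 - 3*l) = l*(l + 3)*(l^2 - l) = l^2*(l + 3)*(l - 1)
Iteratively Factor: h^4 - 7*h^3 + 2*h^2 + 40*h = (h - 4)*(h^3 - 3*h^2 - 10*h) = (h - 5)*(h - 4)*(h^2 + 2*h) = h*(h - 5)*(h - 4)*(h + 2)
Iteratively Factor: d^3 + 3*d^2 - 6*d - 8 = (d + 1)*(d^2 + 2*d - 8) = (d - 2)*(d + 1)*(d + 4)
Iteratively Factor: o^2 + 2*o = (o + 2)*(o)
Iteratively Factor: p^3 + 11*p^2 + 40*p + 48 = (p + 4)*(p^2 + 7*p + 12) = (p + 3)*(p + 4)*(p + 4)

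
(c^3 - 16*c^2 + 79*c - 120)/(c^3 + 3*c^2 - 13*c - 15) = (c^2 - 13*c + 40)/(c^2 + 6*c + 5)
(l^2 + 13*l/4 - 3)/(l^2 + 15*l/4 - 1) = (4*l - 3)/(4*l - 1)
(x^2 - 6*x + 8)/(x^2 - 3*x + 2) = (x - 4)/(x - 1)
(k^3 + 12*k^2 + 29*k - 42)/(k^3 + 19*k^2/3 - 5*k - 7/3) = 3*(k + 6)/(3*k + 1)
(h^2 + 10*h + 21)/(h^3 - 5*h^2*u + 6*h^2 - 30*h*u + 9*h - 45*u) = (-h - 7)/(-h^2 + 5*h*u - 3*h + 15*u)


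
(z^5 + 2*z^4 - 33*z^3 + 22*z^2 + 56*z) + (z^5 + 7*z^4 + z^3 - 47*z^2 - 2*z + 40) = 2*z^5 + 9*z^4 - 32*z^3 - 25*z^2 + 54*z + 40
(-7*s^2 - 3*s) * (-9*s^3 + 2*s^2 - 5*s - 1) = 63*s^5 + 13*s^4 + 29*s^3 + 22*s^2 + 3*s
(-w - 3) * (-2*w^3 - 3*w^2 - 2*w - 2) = 2*w^4 + 9*w^3 + 11*w^2 + 8*w + 6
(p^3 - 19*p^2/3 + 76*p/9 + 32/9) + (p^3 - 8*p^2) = 2*p^3 - 43*p^2/3 + 76*p/9 + 32/9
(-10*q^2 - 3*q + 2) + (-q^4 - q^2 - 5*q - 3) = -q^4 - 11*q^2 - 8*q - 1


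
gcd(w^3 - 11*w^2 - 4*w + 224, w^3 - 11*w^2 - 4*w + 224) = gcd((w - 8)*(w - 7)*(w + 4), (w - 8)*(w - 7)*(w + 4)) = w^3 - 11*w^2 - 4*w + 224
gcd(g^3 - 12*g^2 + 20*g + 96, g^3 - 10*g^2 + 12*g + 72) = g^2 - 4*g - 12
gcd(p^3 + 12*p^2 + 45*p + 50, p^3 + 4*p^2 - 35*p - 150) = p^2 + 10*p + 25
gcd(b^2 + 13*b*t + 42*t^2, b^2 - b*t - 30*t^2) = 1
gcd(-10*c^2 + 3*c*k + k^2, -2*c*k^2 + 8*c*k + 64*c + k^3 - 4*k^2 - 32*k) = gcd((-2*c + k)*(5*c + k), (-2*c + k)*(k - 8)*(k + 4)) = 2*c - k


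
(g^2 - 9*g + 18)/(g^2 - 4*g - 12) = (g - 3)/(g + 2)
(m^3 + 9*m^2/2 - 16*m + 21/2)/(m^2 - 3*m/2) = m + 6 - 7/m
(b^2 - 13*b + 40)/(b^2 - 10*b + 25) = (b - 8)/(b - 5)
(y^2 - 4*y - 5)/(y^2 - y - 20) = (y + 1)/(y + 4)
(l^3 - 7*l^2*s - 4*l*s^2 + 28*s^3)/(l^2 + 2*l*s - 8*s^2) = (l^2 - 5*l*s - 14*s^2)/(l + 4*s)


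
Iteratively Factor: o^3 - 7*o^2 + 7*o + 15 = (o - 5)*(o^2 - 2*o - 3) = (o - 5)*(o + 1)*(o - 3)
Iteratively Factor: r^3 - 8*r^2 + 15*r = (r - 3)*(r^2 - 5*r) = (r - 5)*(r - 3)*(r)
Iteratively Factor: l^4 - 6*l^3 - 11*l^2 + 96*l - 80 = (l + 4)*(l^3 - 10*l^2 + 29*l - 20) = (l - 1)*(l + 4)*(l^2 - 9*l + 20) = (l - 5)*(l - 1)*(l + 4)*(l - 4)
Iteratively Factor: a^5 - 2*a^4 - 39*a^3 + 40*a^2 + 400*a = (a - 5)*(a^4 + 3*a^3 - 24*a^2 - 80*a) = a*(a - 5)*(a^3 + 3*a^2 - 24*a - 80) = a*(a - 5)*(a + 4)*(a^2 - a - 20) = a*(a - 5)^2*(a + 4)*(a + 4)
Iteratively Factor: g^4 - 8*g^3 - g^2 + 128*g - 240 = (g - 5)*(g^3 - 3*g^2 - 16*g + 48) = (g - 5)*(g - 3)*(g^2 - 16) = (g - 5)*(g - 3)*(g + 4)*(g - 4)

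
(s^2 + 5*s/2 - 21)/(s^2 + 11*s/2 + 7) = (2*s^2 + 5*s - 42)/(2*s^2 + 11*s + 14)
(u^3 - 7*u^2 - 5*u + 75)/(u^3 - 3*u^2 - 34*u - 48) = (u^2 - 10*u + 25)/(u^2 - 6*u - 16)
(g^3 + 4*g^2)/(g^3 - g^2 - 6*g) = g*(g + 4)/(g^2 - g - 6)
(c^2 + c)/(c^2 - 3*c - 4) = c/(c - 4)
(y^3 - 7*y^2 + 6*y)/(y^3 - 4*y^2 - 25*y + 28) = y*(y - 6)/(y^2 - 3*y - 28)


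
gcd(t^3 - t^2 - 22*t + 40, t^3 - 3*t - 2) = t - 2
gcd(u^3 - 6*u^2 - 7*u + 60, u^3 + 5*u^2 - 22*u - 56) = u - 4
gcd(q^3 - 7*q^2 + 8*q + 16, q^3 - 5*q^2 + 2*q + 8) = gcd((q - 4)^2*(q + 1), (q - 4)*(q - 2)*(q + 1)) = q^2 - 3*q - 4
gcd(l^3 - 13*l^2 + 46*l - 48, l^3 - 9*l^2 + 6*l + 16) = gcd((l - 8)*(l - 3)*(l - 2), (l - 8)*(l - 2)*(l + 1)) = l^2 - 10*l + 16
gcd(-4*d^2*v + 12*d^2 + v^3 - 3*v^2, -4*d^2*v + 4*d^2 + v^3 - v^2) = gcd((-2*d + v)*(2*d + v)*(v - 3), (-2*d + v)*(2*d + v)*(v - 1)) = -4*d^2 + v^2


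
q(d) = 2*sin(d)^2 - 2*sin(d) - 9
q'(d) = 4*sin(d)*cos(d) - 2*cos(d)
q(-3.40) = -9.38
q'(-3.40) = 0.95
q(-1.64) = -5.01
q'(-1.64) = 0.41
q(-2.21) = -6.11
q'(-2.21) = 3.11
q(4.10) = -6.02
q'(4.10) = 3.03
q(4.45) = -5.20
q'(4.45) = 1.52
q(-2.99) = -8.65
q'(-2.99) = 2.57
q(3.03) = -9.20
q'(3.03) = 1.54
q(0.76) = -9.43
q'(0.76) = 0.55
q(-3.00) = -8.68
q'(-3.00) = 2.54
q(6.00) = -8.29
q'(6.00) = -2.99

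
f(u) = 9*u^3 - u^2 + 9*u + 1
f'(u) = 27*u^2 - 2*u + 9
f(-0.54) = -5.57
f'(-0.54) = 17.95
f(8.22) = 5006.12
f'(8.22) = 1816.91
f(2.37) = 136.52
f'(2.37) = 155.92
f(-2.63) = -193.31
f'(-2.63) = 201.02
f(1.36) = 34.03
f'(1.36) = 56.22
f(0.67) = 9.29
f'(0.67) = 19.78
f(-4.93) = -1146.08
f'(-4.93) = 675.09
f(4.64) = 920.31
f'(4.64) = 581.02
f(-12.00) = -15803.00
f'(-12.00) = 3921.00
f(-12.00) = -15803.00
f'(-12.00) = 3921.00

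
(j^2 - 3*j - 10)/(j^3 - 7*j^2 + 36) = (j - 5)/(j^2 - 9*j + 18)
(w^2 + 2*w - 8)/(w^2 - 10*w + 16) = (w + 4)/(w - 8)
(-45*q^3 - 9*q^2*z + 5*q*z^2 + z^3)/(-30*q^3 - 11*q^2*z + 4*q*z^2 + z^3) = (3*q + z)/(2*q + z)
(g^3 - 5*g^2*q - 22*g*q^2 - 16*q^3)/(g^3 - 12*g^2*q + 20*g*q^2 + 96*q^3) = (-g - q)/(-g + 6*q)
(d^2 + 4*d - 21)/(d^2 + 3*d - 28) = (d - 3)/(d - 4)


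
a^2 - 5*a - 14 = (a - 7)*(a + 2)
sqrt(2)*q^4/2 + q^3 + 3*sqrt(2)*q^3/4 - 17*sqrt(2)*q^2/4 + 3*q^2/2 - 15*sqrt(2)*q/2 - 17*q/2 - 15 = (q - 3)*(q + 5/2)*(q + sqrt(2))*(sqrt(2)*q/2 + sqrt(2))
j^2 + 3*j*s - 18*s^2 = (j - 3*s)*(j + 6*s)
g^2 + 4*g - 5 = (g - 1)*(g + 5)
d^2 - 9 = (d - 3)*(d + 3)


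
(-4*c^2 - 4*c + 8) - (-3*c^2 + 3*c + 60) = -c^2 - 7*c - 52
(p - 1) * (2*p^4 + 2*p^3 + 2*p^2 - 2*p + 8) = 2*p^5 - 4*p^2 + 10*p - 8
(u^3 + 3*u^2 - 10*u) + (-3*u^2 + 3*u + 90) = u^3 - 7*u + 90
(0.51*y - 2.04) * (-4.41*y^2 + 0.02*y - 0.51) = -2.2491*y^3 + 9.0066*y^2 - 0.3009*y + 1.0404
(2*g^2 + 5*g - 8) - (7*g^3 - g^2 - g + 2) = -7*g^3 + 3*g^2 + 6*g - 10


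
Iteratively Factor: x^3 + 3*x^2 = (x)*(x^2 + 3*x) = x*(x + 3)*(x)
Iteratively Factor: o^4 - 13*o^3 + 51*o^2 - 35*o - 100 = (o + 1)*(o^3 - 14*o^2 + 65*o - 100) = (o - 5)*(o + 1)*(o^2 - 9*o + 20) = (o - 5)*(o - 4)*(o + 1)*(o - 5)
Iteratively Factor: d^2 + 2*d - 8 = (d - 2)*(d + 4)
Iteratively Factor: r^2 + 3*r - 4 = (r - 1)*(r + 4)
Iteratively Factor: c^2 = (c)*(c)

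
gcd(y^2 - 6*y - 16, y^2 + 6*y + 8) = y + 2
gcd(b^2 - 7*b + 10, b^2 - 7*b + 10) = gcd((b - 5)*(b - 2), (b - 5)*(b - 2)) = b^2 - 7*b + 10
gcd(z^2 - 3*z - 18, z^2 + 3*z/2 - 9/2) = z + 3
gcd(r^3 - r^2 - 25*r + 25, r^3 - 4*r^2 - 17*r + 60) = r - 5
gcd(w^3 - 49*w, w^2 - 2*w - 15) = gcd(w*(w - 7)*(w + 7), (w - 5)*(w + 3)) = 1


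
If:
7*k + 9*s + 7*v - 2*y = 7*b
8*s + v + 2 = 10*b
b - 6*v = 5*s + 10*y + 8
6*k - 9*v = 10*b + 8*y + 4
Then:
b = -1492*y/5 - 2341/10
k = -308*y/5 - 242/5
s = -2046*y/5 - 3213/10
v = 1448*y/5 + 1137/5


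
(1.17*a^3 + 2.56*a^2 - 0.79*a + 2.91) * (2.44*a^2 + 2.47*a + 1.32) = 2.8548*a^5 + 9.1363*a^4 + 5.94*a^3 + 8.5283*a^2 + 6.1449*a + 3.8412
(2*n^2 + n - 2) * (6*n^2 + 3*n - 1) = 12*n^4 + 12*n^3 - 11*n^2 - 7*n + 2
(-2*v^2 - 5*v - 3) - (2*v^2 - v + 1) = -4*v^2 - 4*v - 4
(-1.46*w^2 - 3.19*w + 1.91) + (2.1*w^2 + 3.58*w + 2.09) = 0.64*w^2 + 0.39*w + 4.0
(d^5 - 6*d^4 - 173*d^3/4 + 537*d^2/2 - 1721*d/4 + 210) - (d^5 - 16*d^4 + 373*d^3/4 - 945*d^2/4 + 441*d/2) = 10*d^4 - 273*d^3/2 + 2019*d^2/4 - 2603*d/4 + 210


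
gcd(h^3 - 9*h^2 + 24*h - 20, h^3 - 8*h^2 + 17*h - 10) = h^2 - 7*h + 10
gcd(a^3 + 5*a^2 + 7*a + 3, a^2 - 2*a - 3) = a + 1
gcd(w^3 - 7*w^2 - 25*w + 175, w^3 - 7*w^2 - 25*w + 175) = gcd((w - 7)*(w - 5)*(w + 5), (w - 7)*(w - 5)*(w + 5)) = w^3 - 7*w^2 - 25*w + 175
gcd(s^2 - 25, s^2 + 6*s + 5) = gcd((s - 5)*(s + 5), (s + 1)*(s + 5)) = s + 5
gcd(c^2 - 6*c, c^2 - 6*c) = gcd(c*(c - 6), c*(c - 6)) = c^2 - 6*c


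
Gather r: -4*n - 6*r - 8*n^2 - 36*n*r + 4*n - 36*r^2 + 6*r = -8*n^2 - 36*n*r - 36*r^2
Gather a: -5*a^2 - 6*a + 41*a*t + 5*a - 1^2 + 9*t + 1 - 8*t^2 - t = -5*a^2 + a*(41*t - 1) - 8*t^2 + 8*t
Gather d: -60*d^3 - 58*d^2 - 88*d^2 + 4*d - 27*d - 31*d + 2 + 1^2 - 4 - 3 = -60*d^3 - 146*d^2 - 54*d - 4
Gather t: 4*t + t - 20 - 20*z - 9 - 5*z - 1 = 5*t - 25*z - 30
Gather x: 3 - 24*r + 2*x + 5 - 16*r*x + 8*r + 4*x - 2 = -16*r + x*(6 - 16*r) + 6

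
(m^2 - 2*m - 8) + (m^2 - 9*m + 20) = 2*m^2 - 11*m + 12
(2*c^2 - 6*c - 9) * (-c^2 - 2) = -2*c^4 + 6*c^3 + 5*c^2 + 12*c + 18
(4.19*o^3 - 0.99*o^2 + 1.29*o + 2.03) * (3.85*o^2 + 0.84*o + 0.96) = 16.1315*o^5 - 0.2919*o^4 + 8.1573*o^3 + 7.9487*o^2 + 2.9436*o + 1.9488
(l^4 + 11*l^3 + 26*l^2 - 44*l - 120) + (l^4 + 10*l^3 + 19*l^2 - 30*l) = 2*l^4 + 21*l^3 + 45*l^2 - 74*l - 120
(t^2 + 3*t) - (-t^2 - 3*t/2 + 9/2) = 2*t^2 + 9*t/2 - 9/2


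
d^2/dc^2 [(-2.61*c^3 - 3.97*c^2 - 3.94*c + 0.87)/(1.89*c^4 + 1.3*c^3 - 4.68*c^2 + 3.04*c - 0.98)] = (-18.646362*c^9 - 85.0874219999998*c^8 - 365.93046*c^7 + 1.80151599999988*c^6 + 452.863524*c^5 + 36.5368560000002*c^4 - 560.170136*c^3 + 249.964536*c^2 + 25.766928*c - 23.001624)/(6.751269*c^12 + 13.93119*c^11 - 40.569984*c^10 - 34.218008*c^9 + 134.772714*c^8 - 74.951448*c^7 - 114.034344*c^6 + 237.78192*c^5 - 211.937412*c^4 + 115.49596*c^3 - 40.65432*c^2 + 8.758848*c - 0.941192)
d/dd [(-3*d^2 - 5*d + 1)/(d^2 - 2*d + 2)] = (11*d^2 - 14*d - 8)/(d^4 - 4*d^3 + 8*d^2 - 8*d + 4)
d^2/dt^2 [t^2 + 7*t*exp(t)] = 7*t*exp(t) + 14*exp(t) + 2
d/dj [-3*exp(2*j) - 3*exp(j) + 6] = (-6*exp(j) - 3)*exp(j)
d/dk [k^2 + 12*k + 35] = 2*k + 12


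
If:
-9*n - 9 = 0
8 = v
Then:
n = -1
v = 8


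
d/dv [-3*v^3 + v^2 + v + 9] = -9*v^2 + 2*v + 1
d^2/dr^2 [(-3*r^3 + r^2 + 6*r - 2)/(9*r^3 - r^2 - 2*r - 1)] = 2*(54*r^6 + 1296*r^5 - 1242*r^4 + 310*r^3 + 405*r^2 - 93*r - 17)/(729*r^9 - 243*r^8 - 459*r^7 - 136*r^6 + 156*r^5 + 93*r^4 + 7*r^3 - 15*r^2 - 6*r - 1)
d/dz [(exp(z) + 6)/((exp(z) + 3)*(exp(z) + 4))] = (-exp(2*z) - 12*exp(z) - 30)*exp(z)/(exp(4*z) + 14*exp(3*z) + 73*exp(2*z) + 168*exp(z) + 144)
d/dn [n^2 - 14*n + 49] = 2*n - 14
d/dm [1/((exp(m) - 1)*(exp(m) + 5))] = 2*(-exp(m) - 2)*exp(m)/(exp(4*m) + 8*exp(3*m) + 6*exp(2*m) - 40*exp(m) + 25)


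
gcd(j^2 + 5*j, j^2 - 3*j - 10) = 1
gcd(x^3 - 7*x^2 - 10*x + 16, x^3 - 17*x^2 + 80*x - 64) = x^2 - 9*x + 8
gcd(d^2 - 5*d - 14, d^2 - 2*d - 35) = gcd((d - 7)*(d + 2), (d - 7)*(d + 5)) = d - 7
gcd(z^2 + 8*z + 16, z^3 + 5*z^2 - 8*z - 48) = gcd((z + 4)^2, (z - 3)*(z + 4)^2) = z^2 + 8*z + 16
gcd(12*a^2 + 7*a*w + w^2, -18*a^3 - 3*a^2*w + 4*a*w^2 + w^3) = 3*a + w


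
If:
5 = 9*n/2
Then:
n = 10/9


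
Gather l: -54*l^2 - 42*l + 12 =-54*l^2 - 42*l + 12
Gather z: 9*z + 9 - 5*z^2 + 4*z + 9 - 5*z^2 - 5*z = -10*z^2 + 8*z + 18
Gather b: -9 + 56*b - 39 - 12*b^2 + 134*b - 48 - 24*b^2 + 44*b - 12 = -36*b^2 + 234*b - 108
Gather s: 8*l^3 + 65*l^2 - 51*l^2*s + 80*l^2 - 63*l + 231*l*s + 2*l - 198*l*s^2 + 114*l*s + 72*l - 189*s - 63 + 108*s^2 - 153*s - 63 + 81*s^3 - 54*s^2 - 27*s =8*l^3 + 145*l^2 + 11*l + 81*s^3 + s^2*(54 - 198*l) + s*(-51*l^2 + 345*l - 369) - 126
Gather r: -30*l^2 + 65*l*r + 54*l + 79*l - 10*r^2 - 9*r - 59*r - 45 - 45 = -30*l^2 + 133*l - 10*r^2 + r*(65*l - 68) - 90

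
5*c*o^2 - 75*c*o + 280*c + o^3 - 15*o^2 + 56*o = (5*c + o)*(o - 8)*(o - 7)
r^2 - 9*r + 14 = (r - 7)*(r - 2)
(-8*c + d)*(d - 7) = -8*c*d + 56*c + d^2 - 7*d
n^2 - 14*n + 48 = (n - 8)*(n - 6)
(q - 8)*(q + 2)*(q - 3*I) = q^3 - 6*q^2 - 3*I*q^2 - 16*q + 18*I*q + 48*I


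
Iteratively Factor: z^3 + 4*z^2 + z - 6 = (z + 2)*(z^2 + 2*z - 3) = (z - 1)*(z + 2)*(z + 3)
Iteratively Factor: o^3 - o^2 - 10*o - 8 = (o + 2)*(o^2 - 3*o - 4) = (o + 1)*(o + 2)*(o - 4)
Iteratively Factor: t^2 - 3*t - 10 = (t + 2)*(t - 5)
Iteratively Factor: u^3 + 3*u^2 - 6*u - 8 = (u + 4)*(u^2 - u - 2) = (u + 1)*(u + 4)*(u - 2)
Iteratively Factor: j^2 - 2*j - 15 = (j - 5)*(j + 3)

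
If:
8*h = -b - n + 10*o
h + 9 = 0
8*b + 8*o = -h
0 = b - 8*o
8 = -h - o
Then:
No Solution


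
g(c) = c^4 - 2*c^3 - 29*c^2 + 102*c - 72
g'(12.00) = 5454.00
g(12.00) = 14256.00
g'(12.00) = 5454.00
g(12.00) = 14256.00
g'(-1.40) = 160.46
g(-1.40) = -262.31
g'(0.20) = 90.19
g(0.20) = -52.77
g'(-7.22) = -1297.48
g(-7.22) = 1149.94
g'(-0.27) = 117.14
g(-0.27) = -101.61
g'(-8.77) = -2548.92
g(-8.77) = 4067.63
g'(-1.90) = 163.10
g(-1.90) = -343.74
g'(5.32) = 225.90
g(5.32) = 149.76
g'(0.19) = 90.79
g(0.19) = -53.68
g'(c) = 4*c^3 - 6*c^2 - 58*c + 102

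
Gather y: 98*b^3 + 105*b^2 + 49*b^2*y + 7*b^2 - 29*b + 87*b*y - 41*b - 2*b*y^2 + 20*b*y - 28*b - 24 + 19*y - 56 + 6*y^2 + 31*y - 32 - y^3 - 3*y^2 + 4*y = 98*b^3 + 112*b^2 - 98*b - y^3 + y^2*(3 - 2*b) + y*(49*b^2 + 107*b + 54) - 112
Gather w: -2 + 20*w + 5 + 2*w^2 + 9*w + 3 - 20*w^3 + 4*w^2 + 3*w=-20*w^3 + 6*w^2 + 32*w + 6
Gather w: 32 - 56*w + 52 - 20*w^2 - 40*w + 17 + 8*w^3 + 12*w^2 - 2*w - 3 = 8*w^3 - 8*w^2 - 98*w + 98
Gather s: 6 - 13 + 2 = -5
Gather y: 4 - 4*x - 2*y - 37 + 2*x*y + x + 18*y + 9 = -3*x + y*(2*x + 16) - 24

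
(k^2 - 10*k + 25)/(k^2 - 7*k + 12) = (k^2 - 10*k + 25)/(k^2 - 7*k + 12)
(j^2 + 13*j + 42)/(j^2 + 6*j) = (j + 7)/j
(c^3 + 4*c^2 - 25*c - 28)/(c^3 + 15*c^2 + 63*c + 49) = (c - 4)/(c + 7)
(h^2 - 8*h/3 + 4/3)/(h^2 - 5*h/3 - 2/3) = (3*h - 2)/(3*h + 1)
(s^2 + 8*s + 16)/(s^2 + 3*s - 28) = (s^2 + 8*s + 16)/(s^2 + 3*s - 28)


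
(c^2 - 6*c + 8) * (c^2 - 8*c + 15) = c^4 - 14*c^3 + 71*c^2 - 154*c + 120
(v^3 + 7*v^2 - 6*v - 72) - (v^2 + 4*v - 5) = v^3 + 6*v^2 - 10*v - 67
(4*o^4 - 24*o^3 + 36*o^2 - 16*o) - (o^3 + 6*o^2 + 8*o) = 4*o^4 - 25*o^3 + 30*o^2 - 24*o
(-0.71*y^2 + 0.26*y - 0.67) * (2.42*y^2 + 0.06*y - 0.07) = -1.7182*y^4 + 0.5866*y^3 - 1.5561*y^2 - 0.0584*y + 0.0469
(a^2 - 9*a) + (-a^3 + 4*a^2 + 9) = -a^3 + 5*a^2 - 9*a + 9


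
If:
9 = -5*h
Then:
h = -9/5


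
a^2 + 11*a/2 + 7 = (a + 2)*(a + 7/2)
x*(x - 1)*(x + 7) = x^3 + 6*x^2 - 7*x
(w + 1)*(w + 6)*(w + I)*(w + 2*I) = w^4 + 7*w^3 + 3*I*w^3 + 4*w^2 + 21*I*w^2 - 14*w + 18*I*w - 12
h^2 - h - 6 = (h - 3)*(h + 2)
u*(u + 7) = u^2 + 7*u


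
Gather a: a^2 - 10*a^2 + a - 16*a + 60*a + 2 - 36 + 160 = -9*a^2 + 45*a + 126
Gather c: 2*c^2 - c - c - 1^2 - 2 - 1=2*c^2 - 2*c - 4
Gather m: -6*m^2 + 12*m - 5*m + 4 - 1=-6*m^2 + 7*m + 3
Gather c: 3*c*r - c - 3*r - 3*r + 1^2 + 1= c*(3*r - 1) - 6*r + 2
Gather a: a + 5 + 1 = a + 6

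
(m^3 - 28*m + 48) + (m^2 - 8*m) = m^3 + m^2 - 36*m + 48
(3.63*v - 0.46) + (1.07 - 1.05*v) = 2.58*v + 0.61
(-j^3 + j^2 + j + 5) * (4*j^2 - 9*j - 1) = -4*j^5 + 13*j^4 - 4*j^3 + 10*j^2 - 46*j - 5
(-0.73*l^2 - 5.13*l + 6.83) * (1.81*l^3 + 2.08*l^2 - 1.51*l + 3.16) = -1.3213*l^5 - 10.8037*l^4 + 2.7942*l^3 + 19.6459*l^2 - 26.5241*l + 21.5828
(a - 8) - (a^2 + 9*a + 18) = -a^2 - 8*a - 26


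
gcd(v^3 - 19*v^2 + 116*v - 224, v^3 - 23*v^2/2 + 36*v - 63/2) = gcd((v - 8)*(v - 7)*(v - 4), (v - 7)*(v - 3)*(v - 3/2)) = v - 7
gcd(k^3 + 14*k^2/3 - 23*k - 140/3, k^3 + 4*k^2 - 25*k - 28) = k^2 + 3*k - 28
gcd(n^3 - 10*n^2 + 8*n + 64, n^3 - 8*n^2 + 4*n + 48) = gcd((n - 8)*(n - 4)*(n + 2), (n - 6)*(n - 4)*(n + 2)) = n^2 - 2*n - 8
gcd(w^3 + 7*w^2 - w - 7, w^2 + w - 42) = w + 7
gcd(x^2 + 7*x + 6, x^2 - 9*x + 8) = 1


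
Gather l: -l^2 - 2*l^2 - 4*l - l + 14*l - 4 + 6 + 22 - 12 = -3*l^2 + 9*l + 12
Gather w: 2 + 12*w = 12*w + 2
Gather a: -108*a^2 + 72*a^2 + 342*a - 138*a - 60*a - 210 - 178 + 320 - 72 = -36*a^2 + 144*a - 140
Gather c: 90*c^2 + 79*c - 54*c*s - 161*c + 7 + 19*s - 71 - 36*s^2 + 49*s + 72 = 90*c^2 + c*(-54*s - 82) - 36*s^2 + 68*s + 8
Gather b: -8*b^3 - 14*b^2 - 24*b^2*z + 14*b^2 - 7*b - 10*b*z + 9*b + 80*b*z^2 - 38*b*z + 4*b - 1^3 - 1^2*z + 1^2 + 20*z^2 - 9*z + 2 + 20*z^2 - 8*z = -8*b^3 - 24*b^2*z + b*(80*z^2 - 48*z + 6) + 40*z^2 - 18*z + 2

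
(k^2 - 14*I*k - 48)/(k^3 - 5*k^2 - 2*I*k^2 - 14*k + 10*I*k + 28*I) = (k^2 - 14*I*k - 48)/(k^3 + k^2*(-5 - 2*I) + k*(-14 + 10*I) + 28*I)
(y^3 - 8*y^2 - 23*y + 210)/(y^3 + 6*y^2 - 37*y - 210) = (y - 7)/(y + 7)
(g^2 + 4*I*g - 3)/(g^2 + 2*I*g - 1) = (g + 3*I)/(g + I)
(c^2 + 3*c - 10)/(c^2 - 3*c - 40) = (c - 2)/(c - 8)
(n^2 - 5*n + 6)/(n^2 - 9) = (n - 2)/(n + 3)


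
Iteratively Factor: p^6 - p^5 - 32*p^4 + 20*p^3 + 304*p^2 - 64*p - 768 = (p - 4)*(p^5 + 3*p^4 - 20*p^3 - 60*p^2 + 64*p + 192) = (p - 4)*(p + 2)*(p^4 + p^3 - 22*p^2 - 16*p + 96) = (p - 4)*(p - 2)*(p + 2)*(p^3 + 3*p^2 - 16*p - 48) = (p - 4)*(p - 2)*(p + 2)*(p + 3)*(p^2 - 16) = (p - 4)^2*(p - 2)*(p + 2)*(p + 3)*(p + 4)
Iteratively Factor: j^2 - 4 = (j - 2)*(j + 2)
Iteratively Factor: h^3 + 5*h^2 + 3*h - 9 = (h - 1)*(h^2 + 6*h + 9) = (h - 1)*(h + 3)*(h + 3)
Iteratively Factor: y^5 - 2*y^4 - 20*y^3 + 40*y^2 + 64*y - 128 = (y + 4)*(y^4 - 6*y^3 + 4*y^2 + 24*y - 32) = (y - 2)*(y + 4)*(y^3 - 4*y^2 - 4*y + 16) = (y - 2)*(y + 2)*(y + 4)*(y^2 - 6*y + 8) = (y - 4)*(y - 2)*(y + 2)*(y + 4)*(y - 2)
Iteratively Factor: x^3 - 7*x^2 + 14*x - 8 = (x - 1)*(x^2 - 6*x + 8) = (x - 2)*(x - 1)*(x - 4)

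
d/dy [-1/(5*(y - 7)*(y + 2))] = (2*y - 5)/(5*(y - 7)^2*(y + 2)^2)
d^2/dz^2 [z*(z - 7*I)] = 2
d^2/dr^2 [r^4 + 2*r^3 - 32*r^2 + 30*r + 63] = 12*r^2 + 12*r - 64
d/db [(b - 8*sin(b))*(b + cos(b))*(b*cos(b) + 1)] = -(b - 8*sin(b))*(b + cos(b))*(b*sin(b) - cos(b)) - (b - 8*sin(b))*(b*cos(b) + 1)*(sin(b) - 1) - (b + cos(b))*(b*cos(b) + 1)*(8*cos(b) - 1)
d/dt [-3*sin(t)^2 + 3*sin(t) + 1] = -3*sin(2*t) + 3*cos(t)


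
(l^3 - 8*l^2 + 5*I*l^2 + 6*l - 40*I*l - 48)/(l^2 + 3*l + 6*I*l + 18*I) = (l^2 - l*(8 + I) + 8*I)/(l + 3)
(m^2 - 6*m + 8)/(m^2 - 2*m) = (m - 4)/m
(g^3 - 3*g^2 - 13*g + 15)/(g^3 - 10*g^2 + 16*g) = (g^3 - 3*g^2 - 13*g + 15)/(g*(g^2 - 10*g + 16))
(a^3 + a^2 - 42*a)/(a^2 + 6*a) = (a^2 + a - 42)/(a + 6)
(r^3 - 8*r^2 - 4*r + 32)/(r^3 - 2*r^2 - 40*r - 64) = (r - 2)/(r + 4)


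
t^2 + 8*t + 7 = (t + 1)*(t + 7)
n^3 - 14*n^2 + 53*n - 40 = (n - 8)*(n - 5)*(n - 1)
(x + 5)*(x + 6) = x^2 + 11*x + 30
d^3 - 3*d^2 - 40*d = d*(d - 8)*(d + 5)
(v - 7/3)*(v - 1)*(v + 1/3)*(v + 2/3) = v^4 - 7*v^3/3 - 7*v^2/9 + 43*v/27 + 14/27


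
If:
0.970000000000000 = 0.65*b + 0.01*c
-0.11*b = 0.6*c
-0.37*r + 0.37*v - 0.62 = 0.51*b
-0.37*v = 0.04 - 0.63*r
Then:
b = 1.50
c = -0.27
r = 5.47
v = 9.21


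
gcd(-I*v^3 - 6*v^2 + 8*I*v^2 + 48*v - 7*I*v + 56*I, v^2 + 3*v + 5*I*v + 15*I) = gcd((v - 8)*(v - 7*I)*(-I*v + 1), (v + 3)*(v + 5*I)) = 1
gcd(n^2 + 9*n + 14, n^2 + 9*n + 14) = n^2 + 9*n + 14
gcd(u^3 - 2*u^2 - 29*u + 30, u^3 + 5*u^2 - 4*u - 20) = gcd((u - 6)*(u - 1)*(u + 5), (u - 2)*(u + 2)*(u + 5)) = u + 5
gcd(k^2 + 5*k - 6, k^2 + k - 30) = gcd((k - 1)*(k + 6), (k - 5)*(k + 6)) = k + 6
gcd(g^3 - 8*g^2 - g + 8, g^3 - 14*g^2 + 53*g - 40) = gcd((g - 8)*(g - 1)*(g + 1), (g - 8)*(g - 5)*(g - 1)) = g^2 - 9*g + 8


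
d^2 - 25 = (d - 5)*(d + 5)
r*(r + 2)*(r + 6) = r^3 + 8*r^2 + 12*r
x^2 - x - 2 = (x - 2)*(x + 1)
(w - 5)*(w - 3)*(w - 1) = w^3 - 9*w^2 + 23*w - 15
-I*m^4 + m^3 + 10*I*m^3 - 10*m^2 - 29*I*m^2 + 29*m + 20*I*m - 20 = (m - 5)*(m - 4)*(m + I)*(-I*m + I)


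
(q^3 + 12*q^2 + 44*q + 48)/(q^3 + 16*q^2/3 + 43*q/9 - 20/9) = 9*(q^2 + 8*q + 12)/(9*q^2 + 12*q - 5)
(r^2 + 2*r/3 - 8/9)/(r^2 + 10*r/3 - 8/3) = (r + 4/3)/(r + 4)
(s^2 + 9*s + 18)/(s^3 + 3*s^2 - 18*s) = (s + 3)/(s*(s - 3))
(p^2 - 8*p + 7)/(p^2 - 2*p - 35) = (p - 1)/(p + 5)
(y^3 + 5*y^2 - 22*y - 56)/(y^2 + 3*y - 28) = y + 2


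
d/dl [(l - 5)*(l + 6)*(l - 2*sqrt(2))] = 3*l^2 - 4*sqrt(2)*l + 2*l - 30 - 2*sqrt(2)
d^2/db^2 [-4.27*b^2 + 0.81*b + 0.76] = -8.54000000000000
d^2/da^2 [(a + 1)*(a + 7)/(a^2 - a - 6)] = 2*(9*a^3 + 39*a^2 + 123*a + 37)/(a^6 - 3*a^5 - 15*a^4 + 35*a^3 + 90*a^2 - 108*a - 216)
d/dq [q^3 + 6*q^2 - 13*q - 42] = 3*q^2 + 12*q - 13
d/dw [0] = 0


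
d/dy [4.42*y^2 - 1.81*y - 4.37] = 8.84*y - 1.81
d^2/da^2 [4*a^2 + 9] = 8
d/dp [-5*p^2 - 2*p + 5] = -10*p - 2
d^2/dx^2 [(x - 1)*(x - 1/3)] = 2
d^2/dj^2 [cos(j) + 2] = -cos(j)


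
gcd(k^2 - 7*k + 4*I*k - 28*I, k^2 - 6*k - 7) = k - 7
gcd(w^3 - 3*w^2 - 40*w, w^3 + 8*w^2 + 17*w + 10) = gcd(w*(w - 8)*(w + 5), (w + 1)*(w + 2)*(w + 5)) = w + 5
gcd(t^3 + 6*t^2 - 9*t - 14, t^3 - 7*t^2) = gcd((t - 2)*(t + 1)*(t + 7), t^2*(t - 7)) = 1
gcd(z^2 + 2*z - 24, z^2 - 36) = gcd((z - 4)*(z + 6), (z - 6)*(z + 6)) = z + 6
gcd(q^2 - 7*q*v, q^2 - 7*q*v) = q^2 - 7*q*v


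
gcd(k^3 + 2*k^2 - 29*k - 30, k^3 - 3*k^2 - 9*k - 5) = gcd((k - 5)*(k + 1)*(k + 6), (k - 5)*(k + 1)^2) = k^2 - 4*k - 5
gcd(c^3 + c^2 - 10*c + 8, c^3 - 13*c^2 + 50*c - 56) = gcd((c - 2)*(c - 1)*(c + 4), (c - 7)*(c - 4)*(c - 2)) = c - 2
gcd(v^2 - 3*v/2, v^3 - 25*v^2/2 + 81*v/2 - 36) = v - 3/2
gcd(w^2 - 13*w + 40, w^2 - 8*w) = w - 8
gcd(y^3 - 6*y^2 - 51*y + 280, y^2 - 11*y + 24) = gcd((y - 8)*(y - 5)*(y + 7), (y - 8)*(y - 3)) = y - 8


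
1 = 1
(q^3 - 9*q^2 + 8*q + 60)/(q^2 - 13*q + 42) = (q^2 - 3*q - 10)/(q - 7)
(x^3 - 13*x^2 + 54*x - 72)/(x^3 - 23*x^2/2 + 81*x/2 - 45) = 2*(x - 4)/(2*x - 5)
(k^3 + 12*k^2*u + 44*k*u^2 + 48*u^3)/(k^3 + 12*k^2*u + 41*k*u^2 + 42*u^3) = (k^2 + 10*k*u + 24*u^2)/(k^2 + 10*k*u + 21*u^2)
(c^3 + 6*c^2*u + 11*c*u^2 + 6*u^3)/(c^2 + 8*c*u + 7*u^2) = (c^2 + 5*c*u + 6*u^2)/(c + 7*u)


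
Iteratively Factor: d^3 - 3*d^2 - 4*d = (d)*(d^2 - 3*d - 4) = d*(d - 4)*(d + 1)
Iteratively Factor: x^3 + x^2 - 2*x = (x)*(x^2 + x - 2) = x*(x - 1)*(x + 2)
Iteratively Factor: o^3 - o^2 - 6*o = (o)*(o^2 - o - 6) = o*(o - 3)*(o + 2)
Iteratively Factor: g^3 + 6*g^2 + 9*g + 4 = (g + 1)*(g^2 + 5*g + 4) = (g + 1)*(g + 4)*(g + 1)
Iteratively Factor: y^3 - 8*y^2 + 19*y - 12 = (y - 3)*(y^2 - 5*y + 4) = (y - 4)*(y - 3)*(y - 1)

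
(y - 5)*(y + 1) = y^2 - 4*y - 5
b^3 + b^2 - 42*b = b*(b - 6)*(b + 7)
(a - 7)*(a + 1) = a^2 - 6*a - 7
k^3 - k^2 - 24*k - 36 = (k - 6)*(k + 2)*(k + 3)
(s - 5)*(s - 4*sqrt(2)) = s^2 - 4*sqrt(2)*s - 5*s + 20*sqrt(2)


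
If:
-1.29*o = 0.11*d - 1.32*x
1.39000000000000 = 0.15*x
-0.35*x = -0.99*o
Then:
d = 72.78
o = 3.28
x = 9.27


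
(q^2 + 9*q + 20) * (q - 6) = q^3 + 3*q^2 - 34*q - 120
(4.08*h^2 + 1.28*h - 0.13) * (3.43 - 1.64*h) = -6.6912*h^3 + 11.8952*h^2 + 4.6036*h - 0.4459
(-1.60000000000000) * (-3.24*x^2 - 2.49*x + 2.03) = 5.184*x^2 + 3.984*x - 3.248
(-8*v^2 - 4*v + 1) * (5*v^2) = -40*v^4 - 20*v^3 + 5*v^2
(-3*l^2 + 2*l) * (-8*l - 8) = 24*l^3 + 8*l^2 - 16*l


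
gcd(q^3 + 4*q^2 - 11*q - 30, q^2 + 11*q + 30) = q + 5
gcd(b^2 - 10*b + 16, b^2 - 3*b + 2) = b - 2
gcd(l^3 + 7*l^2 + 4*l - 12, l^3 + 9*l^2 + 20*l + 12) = l^2 + 8*l + 12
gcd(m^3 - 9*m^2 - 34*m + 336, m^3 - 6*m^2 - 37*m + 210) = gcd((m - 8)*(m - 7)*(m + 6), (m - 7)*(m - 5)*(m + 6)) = m^2 - m - 42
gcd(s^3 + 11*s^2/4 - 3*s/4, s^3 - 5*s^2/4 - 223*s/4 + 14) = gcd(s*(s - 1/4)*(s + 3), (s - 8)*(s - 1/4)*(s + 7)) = s - 1/4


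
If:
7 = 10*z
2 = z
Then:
No Solution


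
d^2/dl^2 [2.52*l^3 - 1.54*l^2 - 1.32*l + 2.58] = 15.12*l - 3.08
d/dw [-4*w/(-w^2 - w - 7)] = 4*(7 - w^2)/(w^4 + 2*w^3 + 15*w^2 + 14*w + 49)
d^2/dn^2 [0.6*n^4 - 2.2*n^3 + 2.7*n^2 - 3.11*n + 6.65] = 7.2*n^2 - 13.2*n + 5.4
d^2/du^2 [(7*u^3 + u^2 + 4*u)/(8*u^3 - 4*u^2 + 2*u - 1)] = 2*(288*u^6 + 432*u^5 - 96*u^4 + 64*u^3 + 138*u^2 - 27*u + 9)/(512*u^9 - 768*u^8 + 768*u^7 - 640*u^6 + 384*u^5 - 192*u^4 + 80*u^3 - 24*u^2 + 6*u - 1)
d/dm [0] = 0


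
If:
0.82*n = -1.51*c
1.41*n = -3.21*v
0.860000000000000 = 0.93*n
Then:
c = -0.50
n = 0.92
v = -0.41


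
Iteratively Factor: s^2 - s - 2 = (s - 2)*(s + 1)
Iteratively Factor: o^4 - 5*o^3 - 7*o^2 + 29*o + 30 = (o - 3)*(o^3 - 2*o^2 - 13*o - 10) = (o - 3)*(o + 1)*(o^2 - 3*o - 10) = (o - 5)*(o - 3)*(o + 1)*(o + 2)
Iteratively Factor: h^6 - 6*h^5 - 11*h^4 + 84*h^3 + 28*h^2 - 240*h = (h)*(h^5 - 6*h^4 - 11*h^3 + 84*h^2 + 28*h - 240) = h*(h - 4)*(h^4 - 2*h^3 - 19*h^2 + 8*h + 60) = h*(h - 5)*(h - 4)*(h^3 + 3*h^2 - 4*h - 12) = h*(h - 5)*(h - 4)*(h + 3)*(h^2 - 4) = h*(h - 5)*(h - 4)*(h - 2)*(h + 3)*(h + 2)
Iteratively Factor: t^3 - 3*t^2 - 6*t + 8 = (t - 1)*(t^2 - 2*t - 8) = (t - 4)*(t - 1)*(t + 2)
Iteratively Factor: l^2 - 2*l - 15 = (l - 5)*(l + 3)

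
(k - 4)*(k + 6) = k^2 + 2*k - 24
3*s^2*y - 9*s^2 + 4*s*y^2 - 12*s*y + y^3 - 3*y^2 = (s + y)*(3*s + y)*(y - 3)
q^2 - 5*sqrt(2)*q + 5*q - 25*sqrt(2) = (q + 5)*(q - 5*sqrt(2))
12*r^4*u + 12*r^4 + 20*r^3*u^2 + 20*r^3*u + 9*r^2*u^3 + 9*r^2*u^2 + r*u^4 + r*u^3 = (r + u)*(2*r + u)*(6*r + u)*(r*u + r)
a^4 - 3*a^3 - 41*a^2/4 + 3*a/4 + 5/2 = (a - 5)*(a - 1/2)*(a + 1/2)*(a + 2)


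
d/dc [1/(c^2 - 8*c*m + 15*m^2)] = 2*(-c + 4*m)/(c^2 - 8*c*m + 15*m^2)^2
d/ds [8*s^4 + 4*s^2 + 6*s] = 32*s^3 + 8*s + 6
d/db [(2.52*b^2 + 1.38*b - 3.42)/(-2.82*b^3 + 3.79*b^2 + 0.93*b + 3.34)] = (7.1064*b^4 + 7.7832*b^3 - 31.8198*b^2 + 42.7572*b + 7.7898)/(7.9524*b^6 - 21.3756*b^5 + 9.1189*b^4 - 11.7882*b^3 + 26.1821*b^2 + 6.2124*b + 11.1556)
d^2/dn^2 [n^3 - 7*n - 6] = 6*n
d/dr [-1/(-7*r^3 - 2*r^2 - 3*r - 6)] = (-21*r^2 - 4*r - 3)/(7*r^3 + 2*r^2 + 3*r + 6)^2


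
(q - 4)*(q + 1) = q^2 - 3*q - 4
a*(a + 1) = a^2 + a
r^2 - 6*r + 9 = (r - 3)^2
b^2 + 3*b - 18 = (b - 3)*(b + 6)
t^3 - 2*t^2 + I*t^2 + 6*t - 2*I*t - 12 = (t - 2)*(t - 2*I)*(t + 3*I)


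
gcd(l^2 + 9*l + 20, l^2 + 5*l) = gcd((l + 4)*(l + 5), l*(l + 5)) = l + 5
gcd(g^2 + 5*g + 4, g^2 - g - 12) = 1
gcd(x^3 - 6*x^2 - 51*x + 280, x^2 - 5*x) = x - 5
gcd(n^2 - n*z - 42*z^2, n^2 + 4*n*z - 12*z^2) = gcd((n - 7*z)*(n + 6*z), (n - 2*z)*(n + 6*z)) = n + 6*z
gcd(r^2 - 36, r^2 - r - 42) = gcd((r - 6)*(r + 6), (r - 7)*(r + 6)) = r + 6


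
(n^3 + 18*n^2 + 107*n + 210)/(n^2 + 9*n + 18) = (n^2 + 12*n + 35)/(n + 3)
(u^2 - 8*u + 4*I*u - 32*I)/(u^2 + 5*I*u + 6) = (u^2 + 4*u*(-2 + I) - 32*I)/(u^2 + 5*I*u + 6)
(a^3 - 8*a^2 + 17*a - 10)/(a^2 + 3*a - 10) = (a^2 - 6*a + 5)/(a + 5)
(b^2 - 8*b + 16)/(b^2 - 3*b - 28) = (-b^2 + 8*b - 16)/(-b^2 + 3*b + 28)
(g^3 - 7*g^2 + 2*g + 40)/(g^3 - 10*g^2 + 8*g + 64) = (g - 5)/(g - 8)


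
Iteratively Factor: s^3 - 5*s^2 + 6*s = (s)*(s^2 - 5*s + 6) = s*(s - 3)*(s - 2)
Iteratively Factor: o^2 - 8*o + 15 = (o - 3)*(o - 5)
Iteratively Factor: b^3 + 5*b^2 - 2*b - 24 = (b - 2)*(b^2 + 7*b + 12) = (b - 2)*(b + 3)*(b + 4)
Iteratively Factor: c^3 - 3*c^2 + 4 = (c - 2)*(c^2 - c - 2) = (c - 2)^2*(c + 1)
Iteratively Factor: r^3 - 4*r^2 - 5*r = (r + 1)*(r^2 - 5*r) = (r - 5)*(r + 1)*(r)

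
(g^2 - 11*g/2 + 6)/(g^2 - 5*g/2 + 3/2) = (g - 4)/(g - 1)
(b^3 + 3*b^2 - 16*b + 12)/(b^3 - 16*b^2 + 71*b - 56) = (b^2 + 4*b - 12)/(b^2 - 15*b + 56)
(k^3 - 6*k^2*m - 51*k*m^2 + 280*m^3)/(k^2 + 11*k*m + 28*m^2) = (k^2 - 13*k*m + 40*m^2)/(k + 4*m)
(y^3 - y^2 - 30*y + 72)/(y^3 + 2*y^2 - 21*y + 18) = (y - 4)/(y - 1)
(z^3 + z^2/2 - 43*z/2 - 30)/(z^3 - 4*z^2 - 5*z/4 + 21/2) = 2*(z^2 - z - 20)/(2*z^2 - 11*z + 14)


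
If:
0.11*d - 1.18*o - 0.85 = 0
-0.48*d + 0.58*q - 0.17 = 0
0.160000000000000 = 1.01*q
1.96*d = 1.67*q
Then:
No Solution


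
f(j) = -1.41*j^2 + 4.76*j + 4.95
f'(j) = 4.76 - 2.82*j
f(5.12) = -7.64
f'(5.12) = -9.68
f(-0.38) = 2.94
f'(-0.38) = 5.83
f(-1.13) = -2.23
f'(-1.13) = 7.95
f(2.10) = 8.73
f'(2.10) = -1.16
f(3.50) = 4.34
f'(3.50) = -5.11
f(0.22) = 5.93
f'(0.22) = 4.14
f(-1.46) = -5.01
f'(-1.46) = 8.88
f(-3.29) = -25.97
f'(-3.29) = 14.04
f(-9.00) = -152.10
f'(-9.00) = 30.14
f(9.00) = -66.42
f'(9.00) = -20.62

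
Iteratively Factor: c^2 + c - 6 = (c - 2)*(c + 3)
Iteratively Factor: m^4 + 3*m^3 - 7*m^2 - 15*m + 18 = (m - 1)*(m^3 + 4*m^2 - 3*m - 18) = (m - 2)*(m - 1)*(m^2 + 6*m + 9) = (m - 2)*(m - 1)*(m + 3)*(m + 3)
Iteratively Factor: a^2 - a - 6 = (a - 3)*(a + 2)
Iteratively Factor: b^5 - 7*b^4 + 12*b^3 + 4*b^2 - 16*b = (b - 2)*(b^4 - 5*b^3 + 2*b^2 + 8*b) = (b - 2)^2*(b^3 - 3*b^2 - 4*b) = b*(b - 2)^2*(b^2 - 3*b - 4) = b*(b - 4)*(b - 2)^2*(b + 1)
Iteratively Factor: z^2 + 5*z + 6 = (z + 3)*(z + 2)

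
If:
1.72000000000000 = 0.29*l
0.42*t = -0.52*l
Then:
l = 5.93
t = -7.34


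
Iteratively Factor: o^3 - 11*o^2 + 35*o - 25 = (o - 5)*(o^2 - 6*o + 5) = (o - 5)^2*(o - 1)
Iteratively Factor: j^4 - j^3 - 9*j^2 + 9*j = (j - 3)*(j^3 + 2*j^2 - 3*j) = j*(j - 3)*(j^2 + 2*j - 3) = j*(j - 3)*(j - 1)*(j + 3)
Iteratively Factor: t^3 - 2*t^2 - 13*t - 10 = (t - 5)*(t^2 + 3*t + 2) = (t - 5)*(t + 1)*(t + 2)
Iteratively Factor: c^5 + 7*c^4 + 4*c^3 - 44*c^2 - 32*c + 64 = (c - 1)*(c^4 + 8*c^3 + 12*c^2 - 32*c - 64) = (c - 1)*(c + 2)*(c^3 + 6*c^2 - 32) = (c - 1)*(c + 2)*(c + 4)*(c^2 + 2*c - 8) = (c - 2)*(c - 1)*(c + 2)*(c + 4)*(c + 4)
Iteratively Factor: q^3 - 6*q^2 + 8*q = (q - 2)*(q^2 - 4*q) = q*(q - 2)*(q - 4)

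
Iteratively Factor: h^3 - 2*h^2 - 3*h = (h + 1)*(h^2 - 3*h) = (h - 3)*(h + 1)*(h)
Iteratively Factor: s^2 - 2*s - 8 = (s - 4)*(s + 2)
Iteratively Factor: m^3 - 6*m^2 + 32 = (m - 4)*(m^2 - 2*m - 8) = (m - 4)^2*(m + 2)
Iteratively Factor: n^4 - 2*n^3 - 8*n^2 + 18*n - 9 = (n + 3)*(n^3 - 5*n^2 + 7*n - 3) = (n - 1)*(n + 3)*(n^2 - 4*n + 3) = (n - 1)^2*(n + 3)*(n - 3)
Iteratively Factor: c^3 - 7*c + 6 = (c - 1)*(c^2 + c - 6) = (c - 2)*(c - 1)*(c + 3)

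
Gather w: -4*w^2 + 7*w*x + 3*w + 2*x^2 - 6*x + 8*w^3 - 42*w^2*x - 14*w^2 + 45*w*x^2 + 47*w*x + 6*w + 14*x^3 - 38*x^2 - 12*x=8*w^3 + w^2*(-42*x - 18) + w*(45*x^2 + 54*x + 9) + 14*x^3 - 36*x^2 - 18*x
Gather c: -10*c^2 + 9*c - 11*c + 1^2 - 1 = -10*c^2 - 2*c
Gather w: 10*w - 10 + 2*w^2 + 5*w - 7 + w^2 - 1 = 3*w^2 + 15*w - 18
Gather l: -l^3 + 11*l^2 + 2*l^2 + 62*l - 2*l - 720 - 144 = -l^3 + 13*l^2 + 60*l - 864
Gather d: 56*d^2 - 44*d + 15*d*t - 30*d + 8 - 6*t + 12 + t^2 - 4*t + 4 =56*d^2 + d*(15*t - 74) + t^2 - 10*t + 24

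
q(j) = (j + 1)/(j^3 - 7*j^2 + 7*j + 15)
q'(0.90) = 0.08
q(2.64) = 1.18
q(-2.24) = 0.03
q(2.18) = 0.43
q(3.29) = -2.02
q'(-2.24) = 0.01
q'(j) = (j + 1)*(-3*j^2 + 14*j - 7)/(j^3 - 7*j^2 + 7*j + 15)^2 + 1/(j^3 - 7*j^2 + 7*j + 15)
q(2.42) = 0.67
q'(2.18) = 0.68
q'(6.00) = -0.44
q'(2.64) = 3.77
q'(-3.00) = 0.01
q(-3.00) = 0.02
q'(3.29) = 5.77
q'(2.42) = 1.41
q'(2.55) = 2.39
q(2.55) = 0.91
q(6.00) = 0.33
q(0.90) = 0.12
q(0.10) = 0.07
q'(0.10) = 0.04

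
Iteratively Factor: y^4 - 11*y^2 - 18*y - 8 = (y + 2)*(y^3 - 2*y^2 - 7*y - 4) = (y + 1)*(y + 2)*(y^2 - 3*y - 4) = (y - 4)*(y + 1)*(y + 2)*(y + 1)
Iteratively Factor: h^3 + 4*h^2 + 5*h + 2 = (h + 1)*(h^2 + 3*h + 2) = (h + 1)^2*(h + 2)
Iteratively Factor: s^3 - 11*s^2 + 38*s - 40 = (s - 5)*(s^2 - 6*s + 8) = (s - 5)*(s - 2)*(s - 4)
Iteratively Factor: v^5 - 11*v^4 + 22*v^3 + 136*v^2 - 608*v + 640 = (v - 4)*(v^4 - 7*v^3 - 6*v^2 + 112*v - 160) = (v - 5)*(v - 4)*(v^3 - 2*v^2 - 16*v + 32) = (v - 5)*(v - 4)^2*(v^2 + 2*v - 8) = (v - 5)*(v - 4)^2*(v - 2)*(v + 4)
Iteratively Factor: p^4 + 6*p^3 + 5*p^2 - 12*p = (p + 4)*(p^3 + 2*p^2 - 3*p) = p*(p + 4)*(p^2 + 2*p - 3) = p*(p + 3)*(p + 4)*(p - 1)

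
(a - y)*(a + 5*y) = a^2 + 4*a*y - 5*y^2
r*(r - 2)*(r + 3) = r^3 + r^2 - 6*r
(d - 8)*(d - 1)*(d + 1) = d^3 - 8*d^2 - d + 8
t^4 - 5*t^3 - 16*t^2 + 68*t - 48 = (t - 6)*(t - 2)*(t - 1)*(t + 4)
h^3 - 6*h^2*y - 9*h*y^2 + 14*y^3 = (h - 7*y)*(h - y)*(h + 2*y)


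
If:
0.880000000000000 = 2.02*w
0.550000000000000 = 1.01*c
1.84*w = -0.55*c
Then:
No Solution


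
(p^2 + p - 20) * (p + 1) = p^3 + 2*p^2 - 19*p - 20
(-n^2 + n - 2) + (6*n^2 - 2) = 5*n^2 + n - 4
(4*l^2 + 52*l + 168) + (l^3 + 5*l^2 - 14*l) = l^3 + 9*l^2 + 38*l + 168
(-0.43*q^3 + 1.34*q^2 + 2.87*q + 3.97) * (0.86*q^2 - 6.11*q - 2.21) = -0.3698*q^5 + 3.7797*q^4 - 4.7689*q^3 - 17.0829*q^2 - 30.5994*q - 8.7737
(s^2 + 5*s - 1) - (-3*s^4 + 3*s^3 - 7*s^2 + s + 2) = 3*s^4 - 3*s^3 + 8*s^2 + 4*s - 3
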